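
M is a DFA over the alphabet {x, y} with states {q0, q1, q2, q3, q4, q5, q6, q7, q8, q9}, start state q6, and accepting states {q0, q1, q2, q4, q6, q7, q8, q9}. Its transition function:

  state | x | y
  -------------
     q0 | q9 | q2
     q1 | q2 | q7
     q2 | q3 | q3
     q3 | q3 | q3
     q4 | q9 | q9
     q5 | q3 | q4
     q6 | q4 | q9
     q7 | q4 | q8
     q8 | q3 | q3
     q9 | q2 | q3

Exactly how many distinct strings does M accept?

The useful subgraph on states {q2, q4, q6, q9} is acyclic, so L(M) is finite; the longest accepting path visits 4 useful states, giving maximum string length 3.
Counting accepting paths from q6 by length: 1 of length 0, 2 of length 1, 3 of length 2, 2 of length 3. Total 8.

8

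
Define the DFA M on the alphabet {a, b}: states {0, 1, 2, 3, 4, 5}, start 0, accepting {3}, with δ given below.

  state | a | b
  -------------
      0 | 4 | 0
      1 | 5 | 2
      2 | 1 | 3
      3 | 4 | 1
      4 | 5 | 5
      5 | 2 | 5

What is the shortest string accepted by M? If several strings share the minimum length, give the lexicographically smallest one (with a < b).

aaab

A breadth-first search from 0 reaches an accepting state first via the path 0 → 4 → 5 → 2 → 3 on input aaab.
No string of length < 4 is accepted (BFS exhausts all shorter strings without reaching an accepting state), and aaab is the lexicographically least accepting string of length 4.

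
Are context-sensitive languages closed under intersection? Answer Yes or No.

An LBA keeps a copy of the input on a second track, runs the LBA for L₁, and if that accepts restores the input and runs the LBA for L₂; linear space suffices, so L₁ ∩ L₂ is context-sensitive.
So the context-sensitive languages are closed under intersection.

Yes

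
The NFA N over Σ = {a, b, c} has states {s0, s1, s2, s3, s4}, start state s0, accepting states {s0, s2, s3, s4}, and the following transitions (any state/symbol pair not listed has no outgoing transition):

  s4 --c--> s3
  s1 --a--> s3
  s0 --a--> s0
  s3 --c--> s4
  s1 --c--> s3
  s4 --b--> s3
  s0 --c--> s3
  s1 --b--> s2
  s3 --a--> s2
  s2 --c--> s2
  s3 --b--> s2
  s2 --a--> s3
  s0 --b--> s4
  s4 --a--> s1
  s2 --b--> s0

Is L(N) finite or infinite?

State s0 is reachable from the start and can reach an accepting state, and it lies on the cycle s0 → s0.
Traversing that cycle any number of times yields accepted strings of unbounded length, so the language is infinite.

infinite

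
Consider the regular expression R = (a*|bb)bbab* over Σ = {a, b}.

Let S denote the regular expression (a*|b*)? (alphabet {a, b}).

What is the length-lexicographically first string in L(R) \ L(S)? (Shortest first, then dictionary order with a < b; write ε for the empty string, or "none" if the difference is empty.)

The string bba is accepted by R but not by S.
No shorter string lies in the difference, and bba is the lexicographically first length-3 string in L(R) \ L(S).

bba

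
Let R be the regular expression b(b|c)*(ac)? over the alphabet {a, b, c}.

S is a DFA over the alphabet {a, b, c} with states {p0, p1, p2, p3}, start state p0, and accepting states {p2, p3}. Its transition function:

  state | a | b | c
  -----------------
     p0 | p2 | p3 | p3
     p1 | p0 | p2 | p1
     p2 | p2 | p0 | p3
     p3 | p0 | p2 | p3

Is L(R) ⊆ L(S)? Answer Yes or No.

The string bbb is in L(R) but not in L(S).
So L(R) ⊄ L(S).

No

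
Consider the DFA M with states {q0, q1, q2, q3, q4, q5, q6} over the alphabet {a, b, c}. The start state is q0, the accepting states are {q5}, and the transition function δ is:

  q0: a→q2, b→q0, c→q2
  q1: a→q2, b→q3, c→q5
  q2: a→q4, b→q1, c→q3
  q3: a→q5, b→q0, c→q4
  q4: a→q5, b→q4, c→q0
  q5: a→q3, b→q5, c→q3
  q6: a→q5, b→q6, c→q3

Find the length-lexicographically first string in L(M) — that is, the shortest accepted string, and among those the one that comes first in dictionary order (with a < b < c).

A breadth-first search from q0 reaches an accepting state first via the path q0 → q2 → q4 → q5 on input aaa.
No string of length < 3 is accepted (BFS exhausts all shorter strings without reaching an accepting state), and aaa is the lexicographically least accepting string of length 3.

aaa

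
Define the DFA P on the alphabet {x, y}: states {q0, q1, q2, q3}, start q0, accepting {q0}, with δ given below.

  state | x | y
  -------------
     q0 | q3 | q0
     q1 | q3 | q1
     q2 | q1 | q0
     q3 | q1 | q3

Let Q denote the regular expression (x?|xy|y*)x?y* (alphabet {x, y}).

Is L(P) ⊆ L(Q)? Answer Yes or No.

Converting the expression Q to a DFA (subset construction, then merging equivalent states) gives the minimal DFA with states {r0, r1, r2, r3, r4, r5}, start state r0, accepting states {r0, r1, r2, r3, r4} and transitions r0: x→r1, y→r2; r1: x→r3, y→r4; r2: x→r3, y→r2; r3: x→r5, y→r3; r4: x→r3, y→r3; r5: x→r5, y→r5.
Exploring the product automaton P × Q from the start pair (q0, r0), following both machines on each input symbol, reaches 8 state pairs: (q0, r0), (q3, r1), (q0, r2), (q1, r3), (q3, r4), (q3, r3), (q3, r5), (q1, r5).
P accepts in {q0} and Q accepts in {r0, r1, r2, r3, r4}. The reachable pairs whose P-component is accepting are (q0, r0), (q0, r2); in each of them the Q-component is accepting too, so the product for L(P) \ L(Q) (P-component accepting, Q-component rejecting) has no reachable accepting pair and the difference is empty.
Hence every string in L(P) is also in L(Q).

Yes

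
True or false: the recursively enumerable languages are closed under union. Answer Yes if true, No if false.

Simulate recognisers for L₁ and L₂ in parallel, alternating one step of each, and accept as soon as either accepts.
So the recursively enumerable languages are closed under union.

Yes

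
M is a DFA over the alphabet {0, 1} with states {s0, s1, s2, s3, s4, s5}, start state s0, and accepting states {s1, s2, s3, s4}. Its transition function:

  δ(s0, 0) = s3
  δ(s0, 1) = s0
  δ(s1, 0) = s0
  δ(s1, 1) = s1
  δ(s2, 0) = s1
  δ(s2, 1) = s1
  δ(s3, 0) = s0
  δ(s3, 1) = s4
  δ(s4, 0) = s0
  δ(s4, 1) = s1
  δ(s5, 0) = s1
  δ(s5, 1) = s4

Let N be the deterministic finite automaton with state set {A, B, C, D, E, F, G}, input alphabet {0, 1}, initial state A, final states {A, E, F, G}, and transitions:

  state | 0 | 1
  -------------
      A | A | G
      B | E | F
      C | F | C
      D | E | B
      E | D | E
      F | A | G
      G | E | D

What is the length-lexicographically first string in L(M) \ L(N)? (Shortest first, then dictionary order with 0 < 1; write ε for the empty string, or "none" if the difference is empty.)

The string 011 is accepted by M but not by N.
No shorter string lies in the difference, and 011 is the lexicographically first length-3 string in L(M) \ L(N).

011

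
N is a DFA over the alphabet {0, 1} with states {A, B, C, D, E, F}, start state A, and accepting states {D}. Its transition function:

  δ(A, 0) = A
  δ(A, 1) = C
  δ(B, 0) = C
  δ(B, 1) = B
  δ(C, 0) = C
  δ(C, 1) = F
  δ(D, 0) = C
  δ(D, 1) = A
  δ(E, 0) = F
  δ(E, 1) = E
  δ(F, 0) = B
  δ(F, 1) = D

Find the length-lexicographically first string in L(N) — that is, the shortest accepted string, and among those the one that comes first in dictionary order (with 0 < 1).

111

A breadth-first search from A reaches an accepting state first via the path A → C → F → D on input 111.
No string of length < 3 is accepted (BFS exhausts all shorter strings without reaching an accepting state), and 111 is the lexicographically least accepting string of length 3.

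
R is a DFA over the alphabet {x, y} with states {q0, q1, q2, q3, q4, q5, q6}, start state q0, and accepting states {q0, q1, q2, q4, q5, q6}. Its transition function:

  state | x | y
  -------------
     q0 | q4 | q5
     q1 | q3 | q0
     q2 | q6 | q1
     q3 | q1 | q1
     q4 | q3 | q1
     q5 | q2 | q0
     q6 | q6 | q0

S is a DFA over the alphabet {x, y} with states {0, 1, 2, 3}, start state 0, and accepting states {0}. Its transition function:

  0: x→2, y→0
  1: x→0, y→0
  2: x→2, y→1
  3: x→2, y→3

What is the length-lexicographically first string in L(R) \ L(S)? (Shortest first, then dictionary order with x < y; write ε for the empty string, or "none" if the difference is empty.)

The string x is accepted by R but not by S.
No shorter string lies in the difference, and x is the lexicographically first length-1 string in L(R) \ L(S).

x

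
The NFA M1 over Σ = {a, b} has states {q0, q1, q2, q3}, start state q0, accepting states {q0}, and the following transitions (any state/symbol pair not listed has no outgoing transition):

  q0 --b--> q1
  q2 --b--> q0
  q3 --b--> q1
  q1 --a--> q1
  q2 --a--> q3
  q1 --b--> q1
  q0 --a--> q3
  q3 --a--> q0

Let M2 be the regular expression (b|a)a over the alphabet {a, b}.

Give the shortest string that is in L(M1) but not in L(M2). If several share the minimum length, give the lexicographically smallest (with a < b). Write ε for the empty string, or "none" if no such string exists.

The empty string ε is accepted by M1 but not by M2.
Since ε is the unique shortest string, it is the required witness.

ε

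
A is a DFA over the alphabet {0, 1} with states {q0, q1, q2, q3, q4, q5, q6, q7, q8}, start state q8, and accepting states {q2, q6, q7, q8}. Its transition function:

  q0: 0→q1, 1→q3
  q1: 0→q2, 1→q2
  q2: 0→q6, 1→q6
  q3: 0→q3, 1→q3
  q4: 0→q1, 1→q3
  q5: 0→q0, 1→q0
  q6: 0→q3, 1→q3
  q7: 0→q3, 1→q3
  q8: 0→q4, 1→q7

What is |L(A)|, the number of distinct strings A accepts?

8

The useful subgraph on states {q1, q2, q4, q6, q7, q8} is acyclic, so L(A) is finite; the longest accepting path visits 5 useful states, giving maximum string length 4.
Counting accepting paths from q8 by length: 1 of length 0, 1 of length 1, 2 of length 3, 4 of length 4. Total 8.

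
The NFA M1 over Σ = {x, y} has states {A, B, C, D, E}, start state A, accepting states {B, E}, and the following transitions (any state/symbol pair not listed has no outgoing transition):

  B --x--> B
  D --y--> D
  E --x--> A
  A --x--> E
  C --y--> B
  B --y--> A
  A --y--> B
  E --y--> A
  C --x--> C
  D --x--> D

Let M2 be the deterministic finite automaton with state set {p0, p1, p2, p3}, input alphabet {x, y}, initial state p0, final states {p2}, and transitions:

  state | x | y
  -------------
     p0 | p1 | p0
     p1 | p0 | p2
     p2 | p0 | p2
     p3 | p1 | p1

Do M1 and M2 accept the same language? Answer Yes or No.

No

The string x is accepted by M1 but rejected by M2.
So L(M1) ≠ L(M2).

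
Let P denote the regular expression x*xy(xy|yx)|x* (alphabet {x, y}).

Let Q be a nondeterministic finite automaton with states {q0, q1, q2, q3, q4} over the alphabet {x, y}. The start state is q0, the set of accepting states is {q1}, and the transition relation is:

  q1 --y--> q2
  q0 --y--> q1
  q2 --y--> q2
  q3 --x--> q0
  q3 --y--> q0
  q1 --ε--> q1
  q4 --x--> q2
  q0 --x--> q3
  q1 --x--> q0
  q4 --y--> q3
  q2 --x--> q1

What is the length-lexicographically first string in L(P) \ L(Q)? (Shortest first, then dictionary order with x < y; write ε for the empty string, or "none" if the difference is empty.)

ε

The empty string ε is accepted by P but not by Q.
Since ε is the unique shortest string, it is the required witness.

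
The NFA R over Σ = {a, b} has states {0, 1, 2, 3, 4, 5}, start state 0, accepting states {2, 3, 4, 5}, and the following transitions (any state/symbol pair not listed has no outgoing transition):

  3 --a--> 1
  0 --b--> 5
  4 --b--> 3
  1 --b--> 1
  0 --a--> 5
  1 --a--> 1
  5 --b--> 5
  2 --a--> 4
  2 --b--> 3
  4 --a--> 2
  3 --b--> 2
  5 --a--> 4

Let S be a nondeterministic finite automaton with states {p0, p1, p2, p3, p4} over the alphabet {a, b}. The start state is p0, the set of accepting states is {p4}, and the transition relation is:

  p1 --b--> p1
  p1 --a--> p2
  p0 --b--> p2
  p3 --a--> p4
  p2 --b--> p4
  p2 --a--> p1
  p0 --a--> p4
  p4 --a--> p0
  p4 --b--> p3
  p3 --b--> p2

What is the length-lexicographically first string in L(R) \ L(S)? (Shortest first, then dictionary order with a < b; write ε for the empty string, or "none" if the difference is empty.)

The string b is accepted by R but not by S.
No shorter string lies in the difference, and b is the lexicographically first length-1 string in L(R) \ L(S).

b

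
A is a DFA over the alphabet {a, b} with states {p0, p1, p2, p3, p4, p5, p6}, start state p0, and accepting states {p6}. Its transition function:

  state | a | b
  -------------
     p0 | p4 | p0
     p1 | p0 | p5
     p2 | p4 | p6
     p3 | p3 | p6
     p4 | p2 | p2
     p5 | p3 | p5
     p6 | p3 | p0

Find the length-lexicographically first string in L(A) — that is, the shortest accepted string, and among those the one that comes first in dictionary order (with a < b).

aab

A breadth-first search from p0 reaches an accepting state first via the path p0 → p4 → p2 → p6 on input aab.
No string of length < 3 is accepted (BFS exhausts all shorter strings without reaching an accepting state), and aab is the lexicographically least accepting string of length 3.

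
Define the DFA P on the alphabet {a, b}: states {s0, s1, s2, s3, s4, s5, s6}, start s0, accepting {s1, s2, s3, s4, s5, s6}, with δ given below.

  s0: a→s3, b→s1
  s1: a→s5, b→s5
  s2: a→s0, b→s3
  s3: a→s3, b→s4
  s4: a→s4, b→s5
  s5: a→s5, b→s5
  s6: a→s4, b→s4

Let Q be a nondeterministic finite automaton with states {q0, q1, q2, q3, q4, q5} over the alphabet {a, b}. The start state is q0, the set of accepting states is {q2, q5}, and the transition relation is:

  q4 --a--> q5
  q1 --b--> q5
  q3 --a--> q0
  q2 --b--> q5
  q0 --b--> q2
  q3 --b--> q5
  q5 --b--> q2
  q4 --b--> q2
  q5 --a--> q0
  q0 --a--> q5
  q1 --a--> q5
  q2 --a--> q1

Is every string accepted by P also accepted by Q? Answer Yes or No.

No

The string aa is in L(P) but not in L(Q).
So L(P) ⊄ L(Q).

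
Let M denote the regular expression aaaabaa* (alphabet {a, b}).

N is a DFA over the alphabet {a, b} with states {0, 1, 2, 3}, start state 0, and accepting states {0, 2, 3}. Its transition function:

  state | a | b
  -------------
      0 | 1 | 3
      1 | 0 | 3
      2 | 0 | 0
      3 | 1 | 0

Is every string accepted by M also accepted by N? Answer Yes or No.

No

The string aaaaba is in L(M) but not in L(N).
So L(M) ⊄ L(N).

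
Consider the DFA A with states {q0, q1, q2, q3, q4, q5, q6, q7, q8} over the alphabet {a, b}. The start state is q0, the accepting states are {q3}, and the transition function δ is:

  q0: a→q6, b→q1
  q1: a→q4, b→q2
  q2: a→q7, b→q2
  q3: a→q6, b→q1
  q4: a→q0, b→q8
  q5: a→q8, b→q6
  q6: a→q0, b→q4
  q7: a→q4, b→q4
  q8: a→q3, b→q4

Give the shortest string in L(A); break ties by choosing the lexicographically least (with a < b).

A breadth-first search from q0 reaches an accepting state first via the path q0 → q6 → q4 → q8 → q3 on input abba.
No string of length < 4 is accepted (BFS exhausts all shorter strings without reaching an accepting state), and abba is the lexicographically least accepting string of length 4.

abba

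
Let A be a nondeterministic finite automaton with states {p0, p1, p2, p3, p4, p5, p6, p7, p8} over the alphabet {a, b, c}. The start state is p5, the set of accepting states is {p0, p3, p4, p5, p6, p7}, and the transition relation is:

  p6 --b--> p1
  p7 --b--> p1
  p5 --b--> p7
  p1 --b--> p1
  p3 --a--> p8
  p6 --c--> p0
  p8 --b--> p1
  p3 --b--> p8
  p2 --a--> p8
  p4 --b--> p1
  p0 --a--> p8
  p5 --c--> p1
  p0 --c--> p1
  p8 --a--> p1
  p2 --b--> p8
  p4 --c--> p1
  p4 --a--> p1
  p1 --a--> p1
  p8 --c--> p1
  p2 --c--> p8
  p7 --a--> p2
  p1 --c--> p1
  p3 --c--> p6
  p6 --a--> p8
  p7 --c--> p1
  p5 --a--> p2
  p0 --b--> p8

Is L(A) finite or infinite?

finite

The useful states (reachable from p5 and able to reach an accepting state) are {p5, p7}.
Restricted to these states the transition graph has no cycle, so every accepting path has bounded length and L is finite.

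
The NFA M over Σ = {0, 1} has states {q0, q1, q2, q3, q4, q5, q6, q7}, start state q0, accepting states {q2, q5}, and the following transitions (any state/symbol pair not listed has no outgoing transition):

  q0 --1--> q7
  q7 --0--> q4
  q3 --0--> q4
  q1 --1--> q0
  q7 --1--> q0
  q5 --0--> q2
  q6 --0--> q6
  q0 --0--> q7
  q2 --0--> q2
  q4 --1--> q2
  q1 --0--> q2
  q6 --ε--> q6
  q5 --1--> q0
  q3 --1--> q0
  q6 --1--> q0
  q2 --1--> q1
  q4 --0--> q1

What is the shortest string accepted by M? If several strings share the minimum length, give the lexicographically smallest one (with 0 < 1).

001

A breadth-first search from q0 reaches an accepting state first via the path q0 → q7 → q4 → q2 on input 001.
No string of length < 3 is accepted (BFS exhausts all shorter strings without reaching an accepting state), and 001 is the lexicographically least accepting string of length 3.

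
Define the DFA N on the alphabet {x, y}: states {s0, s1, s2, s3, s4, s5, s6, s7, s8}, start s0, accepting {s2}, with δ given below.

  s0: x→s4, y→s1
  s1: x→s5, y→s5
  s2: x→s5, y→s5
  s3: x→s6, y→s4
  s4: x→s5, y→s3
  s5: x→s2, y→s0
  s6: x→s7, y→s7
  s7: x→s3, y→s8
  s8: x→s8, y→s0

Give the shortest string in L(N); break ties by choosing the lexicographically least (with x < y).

xxx

A breadth-first search from s0 reaches an accepting state first via the path s0 → s4 → s5 → s2 on input xxx.
No string of length < 3 is accepted (BFS exhausts all shorter strings without reaching an accepting state), and xxx is the lexicographically least accepting string of length 3.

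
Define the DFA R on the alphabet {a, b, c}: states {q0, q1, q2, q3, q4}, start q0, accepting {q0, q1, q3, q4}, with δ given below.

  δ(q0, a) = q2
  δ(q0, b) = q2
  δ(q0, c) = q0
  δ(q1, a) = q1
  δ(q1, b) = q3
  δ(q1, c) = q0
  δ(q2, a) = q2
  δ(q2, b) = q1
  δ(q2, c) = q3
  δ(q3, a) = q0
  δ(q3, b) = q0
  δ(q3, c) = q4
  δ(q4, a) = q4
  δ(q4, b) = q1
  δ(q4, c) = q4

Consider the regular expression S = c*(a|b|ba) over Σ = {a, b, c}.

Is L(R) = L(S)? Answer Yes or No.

The empty string ε is accepted by R but rejected by S.
So L(R) ≠ L(S).

No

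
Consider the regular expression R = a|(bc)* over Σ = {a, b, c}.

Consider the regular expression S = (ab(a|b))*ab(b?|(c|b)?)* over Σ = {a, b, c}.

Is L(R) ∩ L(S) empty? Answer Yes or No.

Yes

Converting the expression R to a DFA (subset construction, then merging equivalent states) gives the minimal DFA with states {r0, r1, r2, r3, r4}, start state r0, accepting states {r0, r1, r4} and transitions r0: a→r1, b→r2, c→r3; r1: a→r3, b→r3, c→r3; r2: a→r3, b→r3, c→r4; r3: a→r3, b→r3, c→r3; r4: a→r3, b→r2, c→r3.
Converting the expression S to a DFA (subset construction, then merging equivalent states) gives the minimal DFA with states {s0, s1, s2, s3, s4, s5}, start state s0, accepting states {s3, s4, s5} and transitions s0: a→s1, b→s2, c→s2; s1: a→s2, b→s3, c→s2; s2: a→s2, b→s2, c→s2; s3: a→s0, b→s4, c→s5; s4: a→s1, b→s5, c→s5; s5: a→s2, b→s5, c→s5.
Exploring the product automaton R × S from the start pair (r0, s0), following both machines on each input symbol, reaches 10 state pairs: (r0, s0), (r1, s1), (r2, s2), (r3, s2), (r3, s3), (r4, s2), (r3, s0), (r3, s4), (r3, s5), (r3, s1).
R accepts in {r0, r1, r4} and S accepts in {s3, s4, s5}; no reachable pair has both components accepting, so no string drives both machines to acceptance simultaneously and L(R) ∩ L(S) = ∅.
So no string is accepted by both, and the intersection is empty.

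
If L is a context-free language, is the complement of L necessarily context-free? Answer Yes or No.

CFLs are closed under union, so if they were also closed under complement they would be closed under intersection by De Morgan (L₁ ∩ L₂ is the complement of the union of the complements). But {aⁿbⁿcᵐ} ∩ {aᵐbⁿcⁿ} = {aⁿbⁿcⁿ} is not context-free although both operands are.

No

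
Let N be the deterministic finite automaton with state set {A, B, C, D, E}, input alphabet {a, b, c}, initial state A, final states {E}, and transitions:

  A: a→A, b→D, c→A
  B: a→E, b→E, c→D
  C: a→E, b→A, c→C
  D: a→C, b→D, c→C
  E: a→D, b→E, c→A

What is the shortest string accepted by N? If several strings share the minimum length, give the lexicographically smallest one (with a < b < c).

baa

A breadth-first search from A reaches an accepting state first via the path A → D → C → E on input baa.
No string of length < 3 is accepted (BFS exhausts all shorter strings without reaching an accepting state), and baa is the lexicographically least accepting string of length 3.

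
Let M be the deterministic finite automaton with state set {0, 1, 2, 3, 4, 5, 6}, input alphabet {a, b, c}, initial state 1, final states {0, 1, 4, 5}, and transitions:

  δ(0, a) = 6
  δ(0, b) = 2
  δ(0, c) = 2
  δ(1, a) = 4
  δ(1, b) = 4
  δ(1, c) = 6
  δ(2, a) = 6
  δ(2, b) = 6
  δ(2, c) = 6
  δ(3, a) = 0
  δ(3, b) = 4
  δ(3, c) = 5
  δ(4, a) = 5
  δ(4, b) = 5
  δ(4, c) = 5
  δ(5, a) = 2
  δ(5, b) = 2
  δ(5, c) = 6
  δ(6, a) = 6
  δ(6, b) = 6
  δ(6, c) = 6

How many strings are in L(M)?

9

The useful subgraph on states {1, 4, 5} is acyclic, so L(M) is finite; the longest accepting path visits 3 useful states, giving maximum string length 2.
Counting accepting paths from 1 by length: 1 of length 0, 2 of length 1, 6 of length 2. Total 9.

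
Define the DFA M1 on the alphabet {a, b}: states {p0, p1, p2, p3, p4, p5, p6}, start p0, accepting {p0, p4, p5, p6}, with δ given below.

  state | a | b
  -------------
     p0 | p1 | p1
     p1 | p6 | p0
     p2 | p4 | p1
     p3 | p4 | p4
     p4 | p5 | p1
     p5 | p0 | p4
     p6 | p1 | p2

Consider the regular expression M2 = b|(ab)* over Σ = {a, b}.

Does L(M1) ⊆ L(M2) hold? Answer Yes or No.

The string aa is in L(M1) but not in L(M2).
So L(M1) ⊄ L(M2).

No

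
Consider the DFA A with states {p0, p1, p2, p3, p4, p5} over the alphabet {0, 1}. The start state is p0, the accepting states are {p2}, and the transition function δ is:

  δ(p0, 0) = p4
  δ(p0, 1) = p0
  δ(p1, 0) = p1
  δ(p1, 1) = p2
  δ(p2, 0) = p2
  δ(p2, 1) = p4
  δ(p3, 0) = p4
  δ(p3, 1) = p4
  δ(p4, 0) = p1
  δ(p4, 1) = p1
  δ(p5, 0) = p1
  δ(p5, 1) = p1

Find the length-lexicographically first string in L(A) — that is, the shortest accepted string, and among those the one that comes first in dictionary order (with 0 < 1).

001

A breadth-first search from p0 reaches an accepting state first via the path p0 → p4 → p1 → p2 on input 001.
No string of length < 3 is accepted (BFS exhausts all shorter strings without reaching an accepting state), and 001 is the lexicographically least accepting string of length 3.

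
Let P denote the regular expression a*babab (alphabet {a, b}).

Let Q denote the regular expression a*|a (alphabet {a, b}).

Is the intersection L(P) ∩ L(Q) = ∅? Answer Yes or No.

Converting the expression P to a DFA (subset construction, then merging equivalent states) gives the minimal DFA with states {p0, p1, p2, p3, p4, p5, p6}, start state p0, accepting states {p6} and transitions p0: a→p0, b→p1; p1: a→p2, b→p3; p2: a→p3, b→p4; p3: a→p3, b→p3; p4: a→p5, b→p3; p5: a→p3, b→p6; p6: a→p3, b→p3.
Converting the expression Q to a DFA (subset construction, then merging equivalent states) gives the minimal DFA with states {q0, q1}, start state q0, accepting states {q0} and transitions q0: a→q0, b→q1; q1: a→q1, b→q1.
Exploring the product automaton P × Q from the start pair (p0, q0), following both machines on each input symbol, reaches 7 state pairs: (p0, q0), (p1, q1), (p2, q1), (p3, q1), (p4, q1), (p5, q1), (p6, q1).
P accepts in {p6} and Q accepts in {q0}; no reachable pair has both components accepting, so no string drives both machines to acceptance simultaneously and L(P) ∩ L(Q) = ∅.
So no string is accepted by both, and the intersection is empty.

Yes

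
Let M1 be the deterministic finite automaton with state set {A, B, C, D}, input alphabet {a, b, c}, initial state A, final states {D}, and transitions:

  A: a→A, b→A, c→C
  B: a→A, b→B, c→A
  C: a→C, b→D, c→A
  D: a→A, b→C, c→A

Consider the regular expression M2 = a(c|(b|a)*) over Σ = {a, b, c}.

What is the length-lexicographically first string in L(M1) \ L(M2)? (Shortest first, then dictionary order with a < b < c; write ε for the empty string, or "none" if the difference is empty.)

The string cb is accepted by M1 but not by M2.
No shorter string lies in the difference, and cb is the lexicographically first length-2 string in L(M1) \ L(M2).

cb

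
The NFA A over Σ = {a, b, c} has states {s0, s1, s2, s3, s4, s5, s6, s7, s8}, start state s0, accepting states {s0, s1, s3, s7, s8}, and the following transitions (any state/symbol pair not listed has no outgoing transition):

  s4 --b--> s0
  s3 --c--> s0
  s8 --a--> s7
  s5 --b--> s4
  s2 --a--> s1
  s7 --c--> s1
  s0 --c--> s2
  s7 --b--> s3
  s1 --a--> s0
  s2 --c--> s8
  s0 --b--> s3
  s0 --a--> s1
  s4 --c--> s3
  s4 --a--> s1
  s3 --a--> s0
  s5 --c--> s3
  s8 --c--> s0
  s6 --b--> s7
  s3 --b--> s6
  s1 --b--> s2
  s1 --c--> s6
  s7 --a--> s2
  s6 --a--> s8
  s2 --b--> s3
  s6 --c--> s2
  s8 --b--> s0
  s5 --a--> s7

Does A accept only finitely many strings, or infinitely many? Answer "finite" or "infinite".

infinite

State s0 is reachable from the start and can reach an accepting state, and it lies on the cycle s0 → s1 → s0.
Traversing that cycle any number of times yields accepted strings of unbounded length, so the language is infinite.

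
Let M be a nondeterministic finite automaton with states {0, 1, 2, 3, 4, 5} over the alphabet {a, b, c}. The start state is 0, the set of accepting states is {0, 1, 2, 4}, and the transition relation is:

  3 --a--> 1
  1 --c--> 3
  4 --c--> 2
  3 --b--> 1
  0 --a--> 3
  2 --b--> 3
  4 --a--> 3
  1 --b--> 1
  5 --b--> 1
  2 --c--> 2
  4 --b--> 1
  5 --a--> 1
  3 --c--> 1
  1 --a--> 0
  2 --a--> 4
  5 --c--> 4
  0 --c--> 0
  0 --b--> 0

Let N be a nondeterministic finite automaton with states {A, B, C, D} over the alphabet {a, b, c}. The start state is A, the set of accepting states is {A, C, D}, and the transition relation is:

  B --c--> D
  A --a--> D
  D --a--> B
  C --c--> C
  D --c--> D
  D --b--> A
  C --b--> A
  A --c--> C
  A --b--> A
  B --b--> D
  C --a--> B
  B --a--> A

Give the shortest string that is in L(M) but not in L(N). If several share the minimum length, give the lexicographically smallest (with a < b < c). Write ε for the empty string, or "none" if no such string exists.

aa

The string aa is accepted by M but not by N.
No shorter string lies in the difference, and aa is the lexicographically first length-2 string in L(M) \ L(N).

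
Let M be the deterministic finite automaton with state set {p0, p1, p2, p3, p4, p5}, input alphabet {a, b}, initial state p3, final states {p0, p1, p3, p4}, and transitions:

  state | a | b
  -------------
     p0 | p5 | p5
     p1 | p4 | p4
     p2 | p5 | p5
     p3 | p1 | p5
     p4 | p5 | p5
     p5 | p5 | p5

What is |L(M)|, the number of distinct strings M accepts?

The useful subgraph on states {p1, p3, p4} is acyclic, so L(M) is finite; the longest accepting path visits 3 useful states, giving maximum string length 2.
Counting accepting paths from p3 by length: 1 of length 0, 1 of length 1, 2 of length 2. Total 4.

4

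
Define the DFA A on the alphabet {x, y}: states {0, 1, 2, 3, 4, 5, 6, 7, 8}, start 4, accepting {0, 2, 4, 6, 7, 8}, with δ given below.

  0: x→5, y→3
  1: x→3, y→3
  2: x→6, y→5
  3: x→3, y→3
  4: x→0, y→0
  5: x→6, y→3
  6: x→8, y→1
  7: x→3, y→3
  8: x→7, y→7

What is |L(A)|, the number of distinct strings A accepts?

11

The useful subgraph on states {0, 4, 5, 6, 7, 8} is acyclic, so L(A) is finite; the longest accepting path visits 6 useful states, giving maximum string length 5.
Counting accepting paths from 4 by length: 1 of length 0, 2 of length 1, 2 of length 3, 2 of length 4, 4 of length 5. Total 11.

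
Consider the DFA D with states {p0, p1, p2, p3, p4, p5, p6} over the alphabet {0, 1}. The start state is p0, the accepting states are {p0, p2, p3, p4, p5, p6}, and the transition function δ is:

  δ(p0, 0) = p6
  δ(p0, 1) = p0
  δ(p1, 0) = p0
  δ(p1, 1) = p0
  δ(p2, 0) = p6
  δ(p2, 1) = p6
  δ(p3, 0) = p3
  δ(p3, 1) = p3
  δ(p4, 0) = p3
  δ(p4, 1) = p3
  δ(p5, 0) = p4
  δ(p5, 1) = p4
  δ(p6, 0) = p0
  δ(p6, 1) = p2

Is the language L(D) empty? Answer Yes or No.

The empty string ε is accepted: the run p0 ends in the accepting state p0.
Since at least one string is accepted, L(D) is not empty.

No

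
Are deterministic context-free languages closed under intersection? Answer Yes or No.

DCFLs are closed under complement (normalise the DPDA to read all of its input, then flip the verdict). If they were also closed under intersection, De Morgan would make them closed under union; but {aⁿbⁿ : n≥0} and {aⁿb²ⁿ : n≥0} are DCFLs (push the a's; pop one per b, respectively one per two b's) whose union no deterministic PDA accepts: a DPDA for it would have a single run on aⁿb²ⁿ, accepting after the prefix aⁿbⁿ and accepting again after n more b's; an ordinary PDA that simulates it on a's and b's and, at any moment when it is accepting, may switch to reading only a fresh letter c while feeding each c to the simulation as a b, would accept aⁱbʲcᵏ (k≥1) exactly when both aⁱbʲ and aⁱbʲ⁺ᵏ are in the language, i.e. its language intersected with the regular set a*b*c⁺ would be exactly {aⁿbⁿcⁿ : n≥1} — impossible, since context-free languages are closed under intersection with regular sets and {aⁿbⁿcⁿ} is not context-free.

No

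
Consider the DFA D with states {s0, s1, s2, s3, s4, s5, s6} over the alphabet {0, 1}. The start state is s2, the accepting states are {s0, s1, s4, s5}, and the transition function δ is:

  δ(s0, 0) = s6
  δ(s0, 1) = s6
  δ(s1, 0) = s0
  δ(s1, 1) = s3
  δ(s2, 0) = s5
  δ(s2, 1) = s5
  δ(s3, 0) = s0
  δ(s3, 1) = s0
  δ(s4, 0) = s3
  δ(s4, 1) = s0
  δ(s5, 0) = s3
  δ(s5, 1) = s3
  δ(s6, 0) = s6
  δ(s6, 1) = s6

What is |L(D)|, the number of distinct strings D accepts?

The useful subgraph on states {s0, s2, s3, s5} is acyclic, so L(D) is finite; the longest accepting path visits 4 useful states, giving maximum string length 3.
Counting accepting paths from s2 by length: 2 of length 1, 8 of length 3. Total 10.

10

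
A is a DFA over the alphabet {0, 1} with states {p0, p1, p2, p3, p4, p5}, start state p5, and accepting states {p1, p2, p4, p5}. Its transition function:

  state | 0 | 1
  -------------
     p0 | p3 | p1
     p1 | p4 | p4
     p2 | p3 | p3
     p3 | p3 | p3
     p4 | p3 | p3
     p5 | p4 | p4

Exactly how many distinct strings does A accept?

3

The useful subgraph on states {p4, p5} is acyclic, so L(A) is finite; the longest accepting path visits 2 useful states, giving maximum string length 1.
Counting accepting paths from p5 by length: 1 of length 0, 2 of length 1. Total 3.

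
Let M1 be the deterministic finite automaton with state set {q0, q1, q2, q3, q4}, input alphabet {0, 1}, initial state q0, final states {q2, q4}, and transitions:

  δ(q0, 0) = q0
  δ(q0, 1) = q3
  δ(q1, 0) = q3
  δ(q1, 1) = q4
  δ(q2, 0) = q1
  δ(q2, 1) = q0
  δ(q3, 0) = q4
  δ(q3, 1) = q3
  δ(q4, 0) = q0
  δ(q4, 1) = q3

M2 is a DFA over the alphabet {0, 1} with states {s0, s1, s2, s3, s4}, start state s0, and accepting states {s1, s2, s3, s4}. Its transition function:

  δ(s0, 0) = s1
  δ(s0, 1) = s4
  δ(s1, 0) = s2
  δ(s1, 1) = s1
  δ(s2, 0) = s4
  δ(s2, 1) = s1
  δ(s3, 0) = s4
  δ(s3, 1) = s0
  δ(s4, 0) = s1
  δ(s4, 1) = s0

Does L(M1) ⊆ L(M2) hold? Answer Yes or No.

Exploring the product automaton M1 × M2 from the start pair (q0, s0), following both machines on each input symbol, reaches 9 state pairs: (q0, s0), (q0, s1), (q3, s4), (q0, s2), (q3, s1), (q4, s1), (q3, s0), (q0, s4), (q4, s2).
M1 accepts in {q2, q4} and M2 accepts in {s1, s2, s3, s4}. The reachable pairs whose M1-component is accepting are (q4, s1), (q4, s2); in each of them the M2-component is accepting too, so the product for L(M1) \ L(M2) (M1-component accepting, M2-component rejecting) has no reachable accepting pair and the difference is empty.
Hence every string in L(M1) is also in L(M2).

Yes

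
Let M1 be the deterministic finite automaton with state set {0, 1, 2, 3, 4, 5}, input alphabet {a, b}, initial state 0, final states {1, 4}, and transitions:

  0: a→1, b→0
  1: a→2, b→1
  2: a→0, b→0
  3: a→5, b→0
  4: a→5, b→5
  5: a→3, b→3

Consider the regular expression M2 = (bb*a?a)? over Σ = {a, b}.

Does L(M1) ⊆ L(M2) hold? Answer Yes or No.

No

The string a is in L(M1) but not in L(M2).
So L(M1) ⊄ L(M2).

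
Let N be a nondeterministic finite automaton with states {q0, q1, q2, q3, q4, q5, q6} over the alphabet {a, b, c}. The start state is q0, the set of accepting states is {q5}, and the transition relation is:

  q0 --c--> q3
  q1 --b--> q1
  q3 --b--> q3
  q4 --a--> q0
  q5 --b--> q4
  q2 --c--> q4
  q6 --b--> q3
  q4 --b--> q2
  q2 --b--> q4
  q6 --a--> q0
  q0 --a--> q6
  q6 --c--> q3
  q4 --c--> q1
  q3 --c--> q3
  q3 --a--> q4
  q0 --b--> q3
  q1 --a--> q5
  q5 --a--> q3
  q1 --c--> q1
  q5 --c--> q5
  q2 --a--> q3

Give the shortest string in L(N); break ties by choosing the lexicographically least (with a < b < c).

A breadth-first search from q0 reaches an accepting state first via the path q0 → q3 → q4 → q1 → q5 on input baca.
No string of length < 4 is accepted (BFS exhausts all shorter strings without reaching an accepting state), and baca is the lexicographically least accepting string of length 4.

baca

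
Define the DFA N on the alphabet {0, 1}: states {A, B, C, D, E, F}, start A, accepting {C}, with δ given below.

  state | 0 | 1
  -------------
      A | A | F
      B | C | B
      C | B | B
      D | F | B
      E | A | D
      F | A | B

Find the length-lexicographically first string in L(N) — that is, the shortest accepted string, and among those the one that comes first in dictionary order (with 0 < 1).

110

A breadth-first search from A reaches an accepting state first via the path A → F → B → C on input 110.
No string of length < 3 is accepted (BFS exhausts all shorter strings without reaching an accepting state), and 110 is the lexicographically least accepting string of length 3.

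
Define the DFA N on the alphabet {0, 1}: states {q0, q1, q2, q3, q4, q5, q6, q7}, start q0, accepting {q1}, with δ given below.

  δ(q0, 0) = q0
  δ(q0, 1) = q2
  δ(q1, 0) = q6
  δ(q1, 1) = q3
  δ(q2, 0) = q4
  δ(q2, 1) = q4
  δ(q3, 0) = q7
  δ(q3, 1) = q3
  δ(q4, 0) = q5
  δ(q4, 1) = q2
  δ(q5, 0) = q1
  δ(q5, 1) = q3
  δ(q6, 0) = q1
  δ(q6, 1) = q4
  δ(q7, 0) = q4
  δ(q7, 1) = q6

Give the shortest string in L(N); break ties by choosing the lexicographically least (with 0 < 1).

A breadth-first search from q0 reaches an accepting state first via the path q0 → q2 → q4 → q5 → q1 on input 1000.
No string of length < 4 is accepted (BFS exhausts all shorter strings without reaching an accepting state), and 1000 is the lexicographically least accepting string of length 4.

1000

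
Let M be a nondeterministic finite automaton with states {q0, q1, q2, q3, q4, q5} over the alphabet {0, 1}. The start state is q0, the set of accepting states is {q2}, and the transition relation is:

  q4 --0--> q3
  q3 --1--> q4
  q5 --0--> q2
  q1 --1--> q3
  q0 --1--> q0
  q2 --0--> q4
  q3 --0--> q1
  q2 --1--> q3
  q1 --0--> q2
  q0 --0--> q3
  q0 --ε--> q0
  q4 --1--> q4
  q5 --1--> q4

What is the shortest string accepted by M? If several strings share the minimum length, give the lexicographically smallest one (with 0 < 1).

A breadth-first search from q0 reaches an accepting state first via the path q0 → q3 → q1 → q2 on input 000.
No string of length < 3 is accepted (BFS exhausts all shorter strings without reaching an accepting state), and 000 is the lexicographically least accepting string of length 3.

000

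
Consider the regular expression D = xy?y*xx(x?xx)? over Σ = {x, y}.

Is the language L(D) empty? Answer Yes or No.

The string xxx matches the expression, so it belongs to L(D).
Since L(D) contains at least one string, it is not empty.

No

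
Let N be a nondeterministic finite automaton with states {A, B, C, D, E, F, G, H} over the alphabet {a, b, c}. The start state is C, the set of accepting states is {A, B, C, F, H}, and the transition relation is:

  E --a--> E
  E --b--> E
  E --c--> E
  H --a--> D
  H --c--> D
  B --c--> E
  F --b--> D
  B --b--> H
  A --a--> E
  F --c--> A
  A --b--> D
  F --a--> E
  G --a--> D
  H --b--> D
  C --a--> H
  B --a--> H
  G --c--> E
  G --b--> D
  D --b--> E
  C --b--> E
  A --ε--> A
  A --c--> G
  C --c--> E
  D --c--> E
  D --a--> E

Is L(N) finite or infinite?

finite

The useful states (reachable from C and able to reach an accepting state) are {C, H}.
Restricted to these states the transition graph has no cycle, so every accepting path has bounded length and L is finite.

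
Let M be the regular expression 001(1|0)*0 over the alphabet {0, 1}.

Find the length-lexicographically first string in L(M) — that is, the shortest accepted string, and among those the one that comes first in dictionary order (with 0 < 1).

By inspection of the expression, no string of length less than 4 matches, and 0010 is the lexicographically first match of length 4.

0010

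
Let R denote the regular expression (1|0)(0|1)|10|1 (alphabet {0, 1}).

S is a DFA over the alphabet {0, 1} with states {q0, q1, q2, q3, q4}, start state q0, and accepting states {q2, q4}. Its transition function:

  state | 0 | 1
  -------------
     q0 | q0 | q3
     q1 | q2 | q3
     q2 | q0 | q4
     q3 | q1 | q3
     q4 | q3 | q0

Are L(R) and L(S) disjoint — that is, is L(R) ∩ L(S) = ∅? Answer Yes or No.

Converting the expression R to a DFA (subset construction, then merging equivalent states) gives the minimal DFA with states {r0, r1, r2, r3, r4}, start state r0, accepting states {r2, r3} and transitions r0: 0→r1, 1→r2; r1: 0→r3, 1→r3; r2: 0→r3, 1→r3; r3: 0→r4, 1→r4; r4: 0→r4, 1→r4.
Exploring the product automaton R × S from the start pair (r0, q0), following both machines on each input symbol, reaches 11 state pairs: (r0, q0), (r1, q0), (r2, q3), (r3, q0), (r3, q3), (r3, q1), (r4, q0), (r4, q3), (r4, q1), (r4, q2), (r4, q4).
R accepts in {r2, r3} and S accepts in {q2, q4}; no reachable pair has both components accepting, so no string drives both machines to acceptance simultaneously and L(R) ∩ L(S) = ∅.
So no string is accepted by both, and the intersection is empty.

Yes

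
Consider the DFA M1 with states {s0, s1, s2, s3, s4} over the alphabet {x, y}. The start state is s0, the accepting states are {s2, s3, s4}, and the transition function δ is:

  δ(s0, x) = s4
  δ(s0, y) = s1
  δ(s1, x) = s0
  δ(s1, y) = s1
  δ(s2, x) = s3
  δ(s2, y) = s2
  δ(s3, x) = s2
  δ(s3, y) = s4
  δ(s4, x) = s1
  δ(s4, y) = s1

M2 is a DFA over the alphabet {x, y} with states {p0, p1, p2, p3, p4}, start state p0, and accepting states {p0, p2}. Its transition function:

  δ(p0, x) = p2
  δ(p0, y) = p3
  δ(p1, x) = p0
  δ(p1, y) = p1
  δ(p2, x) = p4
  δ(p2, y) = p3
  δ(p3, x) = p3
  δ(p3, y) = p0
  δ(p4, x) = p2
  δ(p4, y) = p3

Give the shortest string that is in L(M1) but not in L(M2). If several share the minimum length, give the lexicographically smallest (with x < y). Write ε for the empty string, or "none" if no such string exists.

The string yxx is accepted by M1 but not by M2.
No shorter string lies in the difference, and yxx is the lexicographically first length-3 string in L(M1) \ L(M2).

yxx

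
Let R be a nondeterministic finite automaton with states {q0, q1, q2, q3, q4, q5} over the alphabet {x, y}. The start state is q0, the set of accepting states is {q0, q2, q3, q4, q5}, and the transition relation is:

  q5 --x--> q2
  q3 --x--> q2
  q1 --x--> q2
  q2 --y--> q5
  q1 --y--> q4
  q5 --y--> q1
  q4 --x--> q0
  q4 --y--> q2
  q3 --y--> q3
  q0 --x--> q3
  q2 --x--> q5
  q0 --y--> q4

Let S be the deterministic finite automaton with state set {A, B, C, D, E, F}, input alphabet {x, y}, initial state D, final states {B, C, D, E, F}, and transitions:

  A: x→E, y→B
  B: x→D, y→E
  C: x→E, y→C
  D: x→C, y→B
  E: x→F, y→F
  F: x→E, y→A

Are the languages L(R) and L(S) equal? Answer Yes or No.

Yes

Exploring the product automaton R × S from the start pair (q0, D), following both machines on each input symbol, reaches 6 state pairs: (q0, D), (q3, C), (q4, B), (q2, E), (q5, F), (q1, A).
R accepts in {q0, q2, q3, q4, q5} and S accepts in {B, C, D, E, F}. In every reachable pair the two components are either both accepting — (q0, D), (q3, C), (q4, B), (q2, E), (q5, F) — or both non-accepting, so no string is accepted by exactly one of the machines: L(R) \ L(S) and L(S) \ L(R) are both empty.
Hence every string is accepted by R iff it is accepted by S, and the two languages coincide.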